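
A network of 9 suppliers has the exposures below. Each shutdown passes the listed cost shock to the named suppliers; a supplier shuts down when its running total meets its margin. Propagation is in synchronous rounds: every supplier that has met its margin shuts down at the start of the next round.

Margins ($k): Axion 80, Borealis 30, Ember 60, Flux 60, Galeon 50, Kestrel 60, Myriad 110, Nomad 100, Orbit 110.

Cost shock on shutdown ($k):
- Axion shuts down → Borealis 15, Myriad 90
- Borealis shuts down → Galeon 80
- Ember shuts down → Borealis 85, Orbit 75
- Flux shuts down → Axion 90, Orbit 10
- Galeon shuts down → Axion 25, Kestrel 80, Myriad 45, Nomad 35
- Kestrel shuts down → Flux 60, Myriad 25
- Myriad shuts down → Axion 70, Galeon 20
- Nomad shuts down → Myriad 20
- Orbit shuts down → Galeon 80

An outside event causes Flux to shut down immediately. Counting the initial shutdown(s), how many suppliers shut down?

Round 1 — Flux shuts down (initial).
  Axion: +90 → 90 ≥ 80
  Orbit: +10 → 10 < 110
Round 2 — Axion shuts down.
  Borealis: +15 → 15 < 30
  Myriad: +90 → 90 < 110
No further shutdowns.

2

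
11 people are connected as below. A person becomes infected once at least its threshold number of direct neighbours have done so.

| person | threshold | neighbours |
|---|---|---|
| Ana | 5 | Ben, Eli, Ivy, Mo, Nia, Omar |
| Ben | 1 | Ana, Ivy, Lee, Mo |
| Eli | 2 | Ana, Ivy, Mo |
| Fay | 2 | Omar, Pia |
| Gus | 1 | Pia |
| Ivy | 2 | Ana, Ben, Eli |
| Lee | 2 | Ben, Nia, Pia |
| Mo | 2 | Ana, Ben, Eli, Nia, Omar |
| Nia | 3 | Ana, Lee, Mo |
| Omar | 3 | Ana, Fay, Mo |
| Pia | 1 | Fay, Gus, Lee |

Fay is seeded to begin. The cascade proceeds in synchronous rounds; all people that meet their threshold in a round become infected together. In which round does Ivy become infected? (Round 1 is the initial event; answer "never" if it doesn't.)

Round 1 — Fay becomes infected (initial).
Round 2 — checking thresholds:
  Omar: 1 of 3 neighbours < 3, below threshold.
  Pia: 1 of 3 neighbours ≥ 1, becomes infected.
Round 3 — checking thresholds:
  Gus: 1 of 1 neighbours ≥ 1, becomes infected.
  Lee: 1 of 3 neighbours < 2, below threshold.
  Omar: 1 of 3 neighbours < 3, below threshold.
Round 4 — no new infections; cascade stops.

never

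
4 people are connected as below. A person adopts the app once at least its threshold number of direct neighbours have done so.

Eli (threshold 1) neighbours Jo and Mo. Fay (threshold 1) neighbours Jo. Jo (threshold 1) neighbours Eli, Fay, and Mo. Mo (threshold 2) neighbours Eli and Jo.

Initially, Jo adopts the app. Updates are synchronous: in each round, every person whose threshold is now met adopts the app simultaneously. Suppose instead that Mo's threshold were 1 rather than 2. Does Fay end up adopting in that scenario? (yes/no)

With Mo's threshold at 1:
Round 1 — Jo adopts the app (initial).
Round 2 — checking thresholds:
  Eli: 1 of 2 neighbours ≥ 1, adopts the app.
  Fay: 1 of 1 neighbours ≥ 1, adopts the app.
  Mo: 1 of 2 neighbours ≥ 1, adopts the app.
Round 3 — no new adoptions; cascade stops.

yes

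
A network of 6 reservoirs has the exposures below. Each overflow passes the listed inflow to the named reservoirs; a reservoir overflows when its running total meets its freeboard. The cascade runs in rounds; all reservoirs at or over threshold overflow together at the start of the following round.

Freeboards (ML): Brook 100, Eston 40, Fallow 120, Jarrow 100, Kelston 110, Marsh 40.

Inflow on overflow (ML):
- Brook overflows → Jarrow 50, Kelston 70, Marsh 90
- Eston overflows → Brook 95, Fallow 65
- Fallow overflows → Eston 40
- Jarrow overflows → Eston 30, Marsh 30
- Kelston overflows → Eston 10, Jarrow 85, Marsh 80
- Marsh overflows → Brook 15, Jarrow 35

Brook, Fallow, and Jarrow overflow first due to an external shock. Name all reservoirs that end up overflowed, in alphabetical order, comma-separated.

Round 1 — Brook, Fallow, Jarrow overflow (initial).
  Eston: +40+30 → 70 ≥ 40
  Kelston: +70 → 70 < 110
  Marsh: +90+30 → 120 ≥ 40
Round 2 — Eston, Marsh overflow.
No further overflows.

Brook, Eston, Fallow, Jarrow, Marsh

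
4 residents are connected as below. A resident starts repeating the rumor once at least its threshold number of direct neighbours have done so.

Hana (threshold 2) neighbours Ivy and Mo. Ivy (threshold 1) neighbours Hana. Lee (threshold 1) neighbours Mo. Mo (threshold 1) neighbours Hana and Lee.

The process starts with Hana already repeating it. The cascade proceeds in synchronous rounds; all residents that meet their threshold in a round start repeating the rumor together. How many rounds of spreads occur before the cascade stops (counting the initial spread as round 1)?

Round 1 — Hana starts repeating the rumor (initial).
Round 2 — checking thresholds:
  Ivy: 1 of 1 neighbours ≥ 1, starts repeating the rumor.
  Mo: 1 of 2 neighbours ≥ 1, starts repeating the rumor.
Round 3 — checking thresholds:
  Lee: 1 of 1 neighbours ≥ 1, starts repeating the rumor.
Round 4 — no new spreads; cascade stops.

3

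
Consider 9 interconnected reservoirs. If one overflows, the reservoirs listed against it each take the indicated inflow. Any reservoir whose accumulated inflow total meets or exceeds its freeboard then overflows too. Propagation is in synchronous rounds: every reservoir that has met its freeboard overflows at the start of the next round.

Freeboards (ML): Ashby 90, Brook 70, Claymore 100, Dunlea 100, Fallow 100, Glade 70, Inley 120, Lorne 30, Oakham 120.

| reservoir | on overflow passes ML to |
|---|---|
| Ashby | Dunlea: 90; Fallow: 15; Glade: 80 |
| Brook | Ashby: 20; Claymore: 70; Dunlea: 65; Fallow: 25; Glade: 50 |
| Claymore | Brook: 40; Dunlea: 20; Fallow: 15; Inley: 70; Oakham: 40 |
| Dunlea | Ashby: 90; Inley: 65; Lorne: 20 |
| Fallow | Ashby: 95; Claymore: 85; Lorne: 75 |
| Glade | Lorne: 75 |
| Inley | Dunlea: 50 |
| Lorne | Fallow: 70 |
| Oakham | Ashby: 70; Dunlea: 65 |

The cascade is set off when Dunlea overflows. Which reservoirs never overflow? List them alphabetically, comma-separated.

Round 1 — Dunlea overflows (initial).
  Ashby: +90 → 90 ≥ 90
  Inley: +65 → 65 < 120
  Lorne: +20 → 20 < 30
Round 2 — Ashby overflows.
  Fallow: +15 → 15 < 100
  Glade: +80 → 80 ≥ 70
Round 3 — Glade overflows.
  Lorne: +75 → 95 ≥ 30
Round 4 — Lorne overflows.
  Fallow: +70 → 85 < 100
No further overflows.

Brook, Claymore, Fallow, Inley, Oakham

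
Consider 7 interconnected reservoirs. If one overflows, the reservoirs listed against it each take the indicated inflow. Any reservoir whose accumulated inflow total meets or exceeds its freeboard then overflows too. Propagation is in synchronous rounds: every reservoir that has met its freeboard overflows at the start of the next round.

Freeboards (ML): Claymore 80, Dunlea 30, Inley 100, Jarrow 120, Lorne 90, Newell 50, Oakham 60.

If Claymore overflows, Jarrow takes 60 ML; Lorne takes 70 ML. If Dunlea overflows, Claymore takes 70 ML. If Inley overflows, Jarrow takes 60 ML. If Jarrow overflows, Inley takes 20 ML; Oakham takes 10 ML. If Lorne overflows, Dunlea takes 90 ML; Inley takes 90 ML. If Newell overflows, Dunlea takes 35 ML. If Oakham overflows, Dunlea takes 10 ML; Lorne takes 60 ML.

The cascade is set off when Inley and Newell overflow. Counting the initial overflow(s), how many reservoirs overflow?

3

Round 1 — Inley, Newell overflow (initial).
  Dunlea: +35 → 35 ≥ 30
  Jarrow: +60 → 60 < 120
Round 2 — Dunlea overflows.
  Claymore: +70 → 70 < 80
No further overflows.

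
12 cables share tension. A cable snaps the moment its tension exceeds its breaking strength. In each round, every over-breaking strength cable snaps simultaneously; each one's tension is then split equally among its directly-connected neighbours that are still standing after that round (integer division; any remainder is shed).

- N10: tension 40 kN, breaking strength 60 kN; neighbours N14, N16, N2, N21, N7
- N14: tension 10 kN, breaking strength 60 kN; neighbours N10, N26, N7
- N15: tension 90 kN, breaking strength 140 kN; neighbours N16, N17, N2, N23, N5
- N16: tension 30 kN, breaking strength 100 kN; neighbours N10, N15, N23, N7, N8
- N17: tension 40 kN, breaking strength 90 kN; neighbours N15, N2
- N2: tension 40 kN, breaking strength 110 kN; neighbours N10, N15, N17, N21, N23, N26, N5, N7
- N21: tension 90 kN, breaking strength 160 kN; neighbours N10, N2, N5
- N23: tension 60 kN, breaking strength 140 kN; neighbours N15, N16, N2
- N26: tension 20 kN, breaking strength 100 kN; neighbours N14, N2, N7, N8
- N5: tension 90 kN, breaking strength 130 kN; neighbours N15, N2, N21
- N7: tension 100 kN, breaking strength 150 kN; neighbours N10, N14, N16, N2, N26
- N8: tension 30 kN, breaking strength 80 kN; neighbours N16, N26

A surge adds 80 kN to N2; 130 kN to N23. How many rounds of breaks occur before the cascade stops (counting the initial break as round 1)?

5

Round 1 — N2 at 120 > 110; N23 at 190 > 140. N2, N23 snap.
  N2 sheds 120 kN to N10, N15, N17, N21, N26, N5, N7: 17 each (1 lost).
    N10: 40+17 = 57 ≤ 60
    N15: 90+17 = 107 ≤ 140
    N17: 40+17 = 57 ≤ 90
    N21: 90+17 = 107 ≤ 160
    N26: 20+17 = 37 ≤ 100
    N5: 90+17 = 107 ≤ 130
    N7: 100+17 = 117 ≤ 150
  N23 sheds 190 kN to N15, N16: 95 each.
    N15: 107+95 = 202 > 140
    N16: 30+95 = 125 > 100
Round 2 — N15, N16 snap.
  N15 sheds 202 kN to N17, N5: 101 each.
    N17: 57+101 = 158 > 90
    N5: 107+101 = 208 > 130
  N16 sheds 125 kN to N10, N7, N8: 41 each (2 lost).
    N10: 57+41 = 98 > 60
    N7: 117+41 = 158 > 150
    N8: 30+41 = 71 ≤ 80
Round 3 — N10, N17, N5, N7 snap.
  N10 sheds 98 kN to N14, N21: 49 each.
    N14: 10+49 = 59 ≤ 60
    N21: 107+49 = 156 ≤ 160
  N17 sheds 158 kN: no online neighbours, lost.
  N5 sheds 208 kN to N21: 208 each.
    N21: 156+208 = 364 > 160
  N7 sheds 158 kN to N14, N26: 79 each.
    N14: 59+79 = 138 > 60
    N26: 37+79 = 116 > 100
Round 4 — N14, N21, N26 snap.
  N14 sheds 138 kN: no online neighbours, lost.
  N21 sheds 364 kN: no online neighbours, lost.
  N26 sheds 116 kN to N8: 116 each.
    N8: 71+116 = 187 > 80
Round 5 — N8 snaps.
  N8 sheds 187 kN: no online neighbours, lost.
No further breaks.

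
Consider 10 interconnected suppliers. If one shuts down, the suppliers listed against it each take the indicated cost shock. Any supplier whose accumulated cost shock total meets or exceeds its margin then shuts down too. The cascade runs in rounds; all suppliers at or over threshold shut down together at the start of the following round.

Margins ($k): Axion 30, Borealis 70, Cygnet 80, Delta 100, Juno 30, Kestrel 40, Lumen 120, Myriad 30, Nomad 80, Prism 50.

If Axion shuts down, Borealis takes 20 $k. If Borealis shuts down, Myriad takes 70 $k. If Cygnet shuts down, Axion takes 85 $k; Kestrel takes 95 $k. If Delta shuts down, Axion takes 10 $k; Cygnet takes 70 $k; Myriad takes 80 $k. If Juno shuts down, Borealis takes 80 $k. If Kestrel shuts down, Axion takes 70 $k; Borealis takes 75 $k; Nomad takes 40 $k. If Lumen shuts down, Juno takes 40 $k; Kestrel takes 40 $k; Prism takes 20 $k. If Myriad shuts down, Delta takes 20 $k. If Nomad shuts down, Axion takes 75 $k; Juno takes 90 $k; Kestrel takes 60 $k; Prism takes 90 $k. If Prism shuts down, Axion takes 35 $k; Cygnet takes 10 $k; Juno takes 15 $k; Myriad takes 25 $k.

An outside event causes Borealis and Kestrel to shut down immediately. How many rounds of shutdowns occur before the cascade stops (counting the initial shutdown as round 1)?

Round 1 — Borealis, Kestrel shut down (initial).
  Axion: +70 → 70 ≥ 30
  Myriad: +70 → 70 ≥ 30
  Nomad: +40 → 40 < 80
Round 2 — Axion, Myriad shut down.
  Delta: +20 → 20 < 100
No further shutdowns.

2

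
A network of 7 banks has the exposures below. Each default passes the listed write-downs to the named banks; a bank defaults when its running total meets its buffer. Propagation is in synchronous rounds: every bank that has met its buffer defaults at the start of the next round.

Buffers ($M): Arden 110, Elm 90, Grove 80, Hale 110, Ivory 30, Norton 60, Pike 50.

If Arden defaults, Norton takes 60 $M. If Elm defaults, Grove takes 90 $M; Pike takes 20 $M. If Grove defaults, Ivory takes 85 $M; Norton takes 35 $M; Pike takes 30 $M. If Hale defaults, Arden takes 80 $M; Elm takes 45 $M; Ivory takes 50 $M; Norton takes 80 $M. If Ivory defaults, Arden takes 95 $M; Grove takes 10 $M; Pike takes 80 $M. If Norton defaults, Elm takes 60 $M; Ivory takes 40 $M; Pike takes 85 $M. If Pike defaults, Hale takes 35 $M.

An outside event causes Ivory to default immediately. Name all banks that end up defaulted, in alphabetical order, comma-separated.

Ivory, Pike

Round 1 — Ivory defaults (initial).
  Arden: +95 → 95 < 110
  Grove: +10 → 10 < 80
  Pike: +80 → 80 ≥ 50
Round 2 — Pike defaults.
  Hale: +35 → 35 < 110
No further defaults.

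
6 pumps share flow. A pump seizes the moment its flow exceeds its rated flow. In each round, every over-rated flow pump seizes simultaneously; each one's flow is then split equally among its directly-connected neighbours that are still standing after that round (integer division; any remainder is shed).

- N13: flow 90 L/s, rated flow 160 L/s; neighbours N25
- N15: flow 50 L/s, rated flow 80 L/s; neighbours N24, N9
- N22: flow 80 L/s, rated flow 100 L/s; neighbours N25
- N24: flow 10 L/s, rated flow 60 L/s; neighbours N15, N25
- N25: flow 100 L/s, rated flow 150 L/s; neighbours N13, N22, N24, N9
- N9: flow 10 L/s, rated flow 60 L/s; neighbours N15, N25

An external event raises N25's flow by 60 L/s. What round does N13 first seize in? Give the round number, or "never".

never

Round 1 — N25 at 160 > 150. N25 seizes.
  N25 sheds 160 L/s to N13, N22, N24, N9: 40 each.
    N13: 90+40 = 130 ≤ 160
    N22: 80+40 = 120 > 100
    N24: 10+40 = 50 ≤ 60
    N9: 10+40 = 50 ≤ 60
Round 2 — N22 seizes.
  N22 sheds 120 L/s: no online neighbours, lost.
No further seizures.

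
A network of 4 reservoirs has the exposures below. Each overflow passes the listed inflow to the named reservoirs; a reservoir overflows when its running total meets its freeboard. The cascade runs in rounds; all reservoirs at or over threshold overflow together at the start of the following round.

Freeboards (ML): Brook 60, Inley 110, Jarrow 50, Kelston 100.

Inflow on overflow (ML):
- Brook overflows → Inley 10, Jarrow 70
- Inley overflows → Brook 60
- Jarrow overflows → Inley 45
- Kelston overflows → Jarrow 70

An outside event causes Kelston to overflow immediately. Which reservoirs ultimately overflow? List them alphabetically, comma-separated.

Round 1 — Kelston overflows (initial).
  Jarrow: +70 → 70 ≥ 50
Round 2 — Jarrow overflows.
  Inley: +45 → 45 < 110
No further overflows.

Jarrow, Kelston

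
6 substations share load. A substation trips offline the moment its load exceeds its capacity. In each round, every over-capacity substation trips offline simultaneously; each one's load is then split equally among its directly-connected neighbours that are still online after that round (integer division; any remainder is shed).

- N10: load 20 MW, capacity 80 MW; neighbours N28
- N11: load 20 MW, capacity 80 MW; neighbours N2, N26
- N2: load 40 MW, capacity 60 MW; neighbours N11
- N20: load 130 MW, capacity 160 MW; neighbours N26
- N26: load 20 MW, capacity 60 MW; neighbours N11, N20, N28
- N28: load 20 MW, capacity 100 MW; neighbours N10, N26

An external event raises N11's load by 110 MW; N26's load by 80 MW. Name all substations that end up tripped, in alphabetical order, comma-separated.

Round 1 — N11 at 130 > 80; N26 at 100 > 60. N11, N26 trip offline.
  N11 sheds 130 MW to N2: 130 each.
    N2: 40+130 = 170 > 60
  N26 sheds 100 MW to N20, N28: 50 each.
    N20: 130+50 = 180 > 160
    N28: 20+50 = 70 ≤ 100
Round 2 — N2, N20 trip offline.
  N2 sheds 170 MW: no online neighbours, lost.
  N20 sheds 180 MW: no online neighbours, lost.
No further trips.

N11, N2, N20, N26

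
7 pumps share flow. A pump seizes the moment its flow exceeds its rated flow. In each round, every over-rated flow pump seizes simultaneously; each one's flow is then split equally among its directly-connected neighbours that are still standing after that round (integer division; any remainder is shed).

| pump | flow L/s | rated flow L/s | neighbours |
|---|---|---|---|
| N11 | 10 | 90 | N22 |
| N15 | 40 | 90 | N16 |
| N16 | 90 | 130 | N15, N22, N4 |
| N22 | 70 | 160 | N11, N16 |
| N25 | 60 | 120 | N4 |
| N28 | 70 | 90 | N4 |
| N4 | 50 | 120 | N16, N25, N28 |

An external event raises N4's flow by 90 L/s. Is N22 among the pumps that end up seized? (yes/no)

Round 1 — N4 at 140 > 120. N4 seizes.
  N4 sheds 140 L/s to N16, N25, N28: 46 each (2 lost).
    N16: 90+46 = 136 > 130
    N25: 60+46 = 106 ≤ 120
    N28: 70+46 = 116 > 90
Round 2 — N16, N28 seize.
  N16 sheds 136 L/s to N15, N22: 68 each.
    N15: 40+68 = 108 > 90
    N22: 70+68 = 138 ≤ 160
  N28 sheds 116 L/s: no online neighbours, lost.
Round 3 — N15 seizes.
  N15 sheds 108 L/s: no online neighbours, lost.
No further seizures.

no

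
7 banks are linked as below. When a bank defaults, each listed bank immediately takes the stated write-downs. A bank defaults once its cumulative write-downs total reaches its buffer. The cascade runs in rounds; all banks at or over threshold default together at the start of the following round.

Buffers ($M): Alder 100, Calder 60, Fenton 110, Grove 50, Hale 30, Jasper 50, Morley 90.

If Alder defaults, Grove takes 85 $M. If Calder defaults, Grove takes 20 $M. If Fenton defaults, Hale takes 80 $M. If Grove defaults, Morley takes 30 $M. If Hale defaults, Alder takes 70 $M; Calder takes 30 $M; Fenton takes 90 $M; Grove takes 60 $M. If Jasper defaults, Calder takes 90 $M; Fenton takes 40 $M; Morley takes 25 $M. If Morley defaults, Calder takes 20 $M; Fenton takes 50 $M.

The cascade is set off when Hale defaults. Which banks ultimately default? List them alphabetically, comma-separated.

Grove, Hale

Round 1 — Hale defaults (initial).
  Alder: +70 → 70 < 100
  Calder: +30 → 30 < 60
  Fenton: +90 → 90 < 110
  Grove: +60 → 60 ≥ 50
Round 2 — Grove defaults.
  Morley: +30 → 30 < 90
No further defaults.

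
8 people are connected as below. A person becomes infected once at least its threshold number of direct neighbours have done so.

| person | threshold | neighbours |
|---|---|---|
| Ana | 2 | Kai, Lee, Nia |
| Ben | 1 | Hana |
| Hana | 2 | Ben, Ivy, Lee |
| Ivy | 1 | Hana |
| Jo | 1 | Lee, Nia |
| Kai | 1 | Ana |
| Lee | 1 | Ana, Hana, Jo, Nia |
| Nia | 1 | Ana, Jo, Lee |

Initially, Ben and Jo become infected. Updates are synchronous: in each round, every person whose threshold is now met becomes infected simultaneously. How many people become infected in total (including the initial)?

Round 1 — Ben, Jo become infected (initial).
Round 2 — checking thresholds:
  Hana: 1 of 3 neighbours < 2, holds.
  Lee: 1 of 4 neighbours ≥ 1, becomes infected.
  Nia: 1 of 3 neighbours ≥ 1, becomes infected.
Round 3 — checking thresholds:
  Ana: 2 of 3 neighbours ≥ 2, becomes infected.
  Hana: 2 of 3 neighbours ≥ 2, becomes infected.
Round 4 — checking thresholds:
  Ivy: 1 of 1 neighbours ≥ 1, becomes infected.
  Kai: 1 of 1 neighbours ≥ 1, becomes infected.
Round 5 — no new infections; cascade stops.

8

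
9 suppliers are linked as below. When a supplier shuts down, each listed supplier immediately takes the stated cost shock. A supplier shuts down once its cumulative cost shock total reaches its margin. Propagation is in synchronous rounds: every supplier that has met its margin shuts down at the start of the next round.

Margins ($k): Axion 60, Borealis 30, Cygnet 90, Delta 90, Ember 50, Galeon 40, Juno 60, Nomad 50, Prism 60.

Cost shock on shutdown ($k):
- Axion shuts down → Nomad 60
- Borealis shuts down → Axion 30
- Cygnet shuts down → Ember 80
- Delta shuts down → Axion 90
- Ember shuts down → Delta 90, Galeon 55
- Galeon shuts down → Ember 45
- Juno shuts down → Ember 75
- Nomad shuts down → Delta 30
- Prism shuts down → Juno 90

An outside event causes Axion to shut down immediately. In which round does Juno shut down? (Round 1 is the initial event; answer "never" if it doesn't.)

never

Round 1 — Axion shuts down (initial).
  Nomad: +60 → 60 ≥ 50
Round 2 — Nomad shuts down.
  Delta: +30 → 30 < 90
No further shutdowns.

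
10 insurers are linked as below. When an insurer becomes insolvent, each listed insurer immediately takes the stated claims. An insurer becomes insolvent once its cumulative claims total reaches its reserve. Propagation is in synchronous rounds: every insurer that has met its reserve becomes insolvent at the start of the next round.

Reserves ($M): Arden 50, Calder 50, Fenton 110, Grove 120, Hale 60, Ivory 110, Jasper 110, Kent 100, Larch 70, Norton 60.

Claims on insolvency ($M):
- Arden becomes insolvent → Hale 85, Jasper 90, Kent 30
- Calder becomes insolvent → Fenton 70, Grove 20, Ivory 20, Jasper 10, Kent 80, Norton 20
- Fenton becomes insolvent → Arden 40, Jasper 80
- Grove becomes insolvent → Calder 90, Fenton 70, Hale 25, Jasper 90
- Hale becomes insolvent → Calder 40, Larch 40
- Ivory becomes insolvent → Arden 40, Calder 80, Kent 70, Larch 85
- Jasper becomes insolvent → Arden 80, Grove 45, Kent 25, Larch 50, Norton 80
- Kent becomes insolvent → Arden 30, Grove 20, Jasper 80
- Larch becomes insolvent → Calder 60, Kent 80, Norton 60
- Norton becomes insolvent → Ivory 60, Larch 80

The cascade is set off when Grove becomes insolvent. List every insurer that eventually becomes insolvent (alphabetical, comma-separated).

Arden, Calder, Fenton, Grove, Hale, Jasper, Kent, Larch, Norton

Round 1 — Grove becomes insolvent (initial).
  Calder: +90 → 90 ≥ 50
  Fenton: +70 → 70 < 110
  Hale: +25 → 25 < 60
  Jasper: +90 → 90 < 110
Round 2 — Calder becomes insolvent.
  Fenton: +70 → 140 ≥ 110
  Ivory: +20 → 20 < 110
  Jasper: +10 → 100 < 110
  Kent: +80 → 80 < 100
  Norton: +20 → 20 < 60
Round 3 — Fenton becomes insolvent.
  Arden: +40 → 40 < 50
  Jasper: +80 → 180 ≥ 110
Round 4 — Jasper becomes insolvent.
  Arden: +80 → 120 ≥ 50
  Kent: +25 → 105 ≥ 100
  Larch: +50 → 50 < 70
  Norton: +80 → 100 ≥ 60
Round 5 — Arden, Kent, Norton become insolvent.
  Hale: +85 → 110 ≥ 60
  Ivory: +60 → 80 < 110
  Larch: +80 → 130 ≥ 70
Round 6 — Hale, Larch become insolvent.
No further insolvencies.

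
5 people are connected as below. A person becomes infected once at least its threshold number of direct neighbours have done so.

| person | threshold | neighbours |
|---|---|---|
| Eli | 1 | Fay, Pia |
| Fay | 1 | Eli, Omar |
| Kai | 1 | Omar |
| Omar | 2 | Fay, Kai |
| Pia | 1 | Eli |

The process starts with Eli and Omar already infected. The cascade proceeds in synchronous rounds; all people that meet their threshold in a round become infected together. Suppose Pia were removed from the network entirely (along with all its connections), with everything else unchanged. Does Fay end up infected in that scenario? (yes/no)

With Pia removed:
Round 1 — Eli, Omar become infected (initial).
Round 2 — checking thresholds:
  Fay: 2 of 2 neighbours ≥ 1, becomes infected.
  Kai: 1 of 1 neighbours ≥ 1, becomes infected.
Round 3 — no new infections; cascade stops.

yes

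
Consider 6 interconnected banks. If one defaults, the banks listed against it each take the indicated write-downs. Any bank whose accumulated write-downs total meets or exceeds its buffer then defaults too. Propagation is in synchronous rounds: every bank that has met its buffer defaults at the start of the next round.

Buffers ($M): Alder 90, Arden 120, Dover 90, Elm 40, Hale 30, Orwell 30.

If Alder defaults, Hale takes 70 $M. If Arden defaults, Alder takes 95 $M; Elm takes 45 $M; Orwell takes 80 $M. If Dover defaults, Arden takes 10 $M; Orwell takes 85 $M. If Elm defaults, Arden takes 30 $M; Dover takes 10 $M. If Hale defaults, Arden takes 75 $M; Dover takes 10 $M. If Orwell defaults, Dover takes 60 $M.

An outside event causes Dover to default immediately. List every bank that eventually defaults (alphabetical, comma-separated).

Dover, Orwell

Round 1 — Dover defaults (initial).
  Arden: +10 → 10 < 120
  Orwell: +85 → 85 ≥ 30
Round 2 — Orwell defaults.
No further defaults.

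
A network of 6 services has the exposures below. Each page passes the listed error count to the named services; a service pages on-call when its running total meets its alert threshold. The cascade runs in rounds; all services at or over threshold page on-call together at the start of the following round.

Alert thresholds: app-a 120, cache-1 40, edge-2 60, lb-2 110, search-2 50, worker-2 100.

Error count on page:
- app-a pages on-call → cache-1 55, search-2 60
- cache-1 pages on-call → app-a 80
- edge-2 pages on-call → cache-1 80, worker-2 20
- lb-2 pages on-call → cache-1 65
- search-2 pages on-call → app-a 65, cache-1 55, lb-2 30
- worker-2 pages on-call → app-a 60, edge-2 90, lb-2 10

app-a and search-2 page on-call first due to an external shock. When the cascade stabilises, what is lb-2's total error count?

Round 1 — app-a, search-2 page on-call (initial).
  cache-1: +55+55 → 110 ≥ 40
  lb-2: +30 → 30 < 110
Round 2 — cache-1 pages on-call.
No further pages.

30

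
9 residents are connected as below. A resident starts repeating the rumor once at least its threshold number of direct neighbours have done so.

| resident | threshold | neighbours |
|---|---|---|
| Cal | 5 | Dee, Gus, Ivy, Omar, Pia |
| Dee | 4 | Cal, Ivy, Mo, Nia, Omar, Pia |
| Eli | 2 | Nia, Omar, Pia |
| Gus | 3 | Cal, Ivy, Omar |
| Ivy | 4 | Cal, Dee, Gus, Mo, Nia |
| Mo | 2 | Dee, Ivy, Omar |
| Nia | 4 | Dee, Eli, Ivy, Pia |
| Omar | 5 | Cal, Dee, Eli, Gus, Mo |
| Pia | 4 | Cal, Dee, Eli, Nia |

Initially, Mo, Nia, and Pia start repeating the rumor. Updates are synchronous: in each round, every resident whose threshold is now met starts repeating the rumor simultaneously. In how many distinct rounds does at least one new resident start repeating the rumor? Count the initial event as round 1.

2

Round 1 — Mo, Nia, Pia start repeating the rumor (initial).
Round 2 — checking thresholds:
  Cal: 1 of 5 neighbours < 5, not yet.
  Dee: 3 of 6 neighbours < 4, not yet.
  Eli: 2 of 3 neighbours ≥ 2, starts repeating the rumor.
  Ivy: 2 of 5 neighbours < 4, not yet.
  Omar: 1 of 5 neighbours < 5, not yet.
Round 3 — no new spreads; cascade stops.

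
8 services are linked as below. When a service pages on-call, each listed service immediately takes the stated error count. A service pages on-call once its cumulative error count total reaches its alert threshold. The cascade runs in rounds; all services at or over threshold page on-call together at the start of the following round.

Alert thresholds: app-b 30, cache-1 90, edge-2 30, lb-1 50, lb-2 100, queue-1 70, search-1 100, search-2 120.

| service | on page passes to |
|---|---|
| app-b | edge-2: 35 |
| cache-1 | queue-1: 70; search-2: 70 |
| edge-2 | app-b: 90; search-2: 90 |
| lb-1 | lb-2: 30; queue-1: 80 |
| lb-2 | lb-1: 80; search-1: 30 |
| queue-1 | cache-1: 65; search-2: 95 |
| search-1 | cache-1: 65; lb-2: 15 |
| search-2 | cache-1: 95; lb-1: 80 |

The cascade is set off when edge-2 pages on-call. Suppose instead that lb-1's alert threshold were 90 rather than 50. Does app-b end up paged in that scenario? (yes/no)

With lb-1's alert threshold at 90:
Round 1 — edge-2 pages on-call (initial).
  app-b: +90 → 90 ≥ 30
  search-2: +90 → 90 < 120
Round 2 — app-b pages on-call.
No further pages.

yes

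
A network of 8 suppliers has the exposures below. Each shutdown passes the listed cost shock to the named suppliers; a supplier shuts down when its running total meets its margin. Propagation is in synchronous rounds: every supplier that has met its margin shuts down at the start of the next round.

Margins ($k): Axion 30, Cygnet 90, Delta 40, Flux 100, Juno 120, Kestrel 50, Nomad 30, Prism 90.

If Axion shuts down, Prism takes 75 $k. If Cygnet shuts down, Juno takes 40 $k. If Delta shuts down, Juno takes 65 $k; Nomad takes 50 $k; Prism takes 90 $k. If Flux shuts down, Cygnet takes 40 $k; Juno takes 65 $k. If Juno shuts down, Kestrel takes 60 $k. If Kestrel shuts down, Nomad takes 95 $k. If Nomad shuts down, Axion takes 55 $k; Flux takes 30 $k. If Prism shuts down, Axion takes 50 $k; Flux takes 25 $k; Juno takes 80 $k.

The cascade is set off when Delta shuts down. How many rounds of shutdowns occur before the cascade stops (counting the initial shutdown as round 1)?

4

Round 1 — Delta shuts down (initial).
  Juno: +65 → 65 < 120
  Nomad: +50 → 50 ≥ 30
  Prism: +90 → 90 ≥ 90
Round 2 — Nomad, Prism shut down.
  Axion: +55+50 → 105 ≥ 30
  Flux: +30+25 → 55 < 100
  Juno: +80 → 145 ≥ 120
Round 3 — Axion, Juno shut down.
  Kestrel: +60 → 60 ≥ 50
Round 4 — Kestrel shuts down.
No further shutdowns.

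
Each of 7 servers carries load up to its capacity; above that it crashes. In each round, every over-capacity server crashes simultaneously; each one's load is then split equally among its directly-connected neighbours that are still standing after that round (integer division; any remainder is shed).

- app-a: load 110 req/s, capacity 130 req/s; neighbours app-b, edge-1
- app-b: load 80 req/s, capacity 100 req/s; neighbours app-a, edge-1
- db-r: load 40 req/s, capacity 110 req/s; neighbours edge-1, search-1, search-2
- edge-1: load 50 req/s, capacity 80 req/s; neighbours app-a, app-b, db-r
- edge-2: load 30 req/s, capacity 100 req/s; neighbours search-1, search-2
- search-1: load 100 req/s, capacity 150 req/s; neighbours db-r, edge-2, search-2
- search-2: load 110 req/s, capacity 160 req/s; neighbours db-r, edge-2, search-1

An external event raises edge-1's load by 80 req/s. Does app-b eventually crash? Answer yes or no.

yes

Round 1 — edge-1 at 130 > 80. edge-1 crashes.
  edge-1 sheds 130 req/s to app-a, app-b, db-r: 43 each (1 lost).
    app-a: 110+43 = 153 > 130
    app-b: 80+43 = 123 > 100
    db-r: 40+43 = 83 ≤ 110
Round 2 — app-a, app-b crash.
  app-a sheds 153 req/s: no online neighbours, lost.
  app-b sheds 123 req/s: no online neighbours, lost.
No further crashes.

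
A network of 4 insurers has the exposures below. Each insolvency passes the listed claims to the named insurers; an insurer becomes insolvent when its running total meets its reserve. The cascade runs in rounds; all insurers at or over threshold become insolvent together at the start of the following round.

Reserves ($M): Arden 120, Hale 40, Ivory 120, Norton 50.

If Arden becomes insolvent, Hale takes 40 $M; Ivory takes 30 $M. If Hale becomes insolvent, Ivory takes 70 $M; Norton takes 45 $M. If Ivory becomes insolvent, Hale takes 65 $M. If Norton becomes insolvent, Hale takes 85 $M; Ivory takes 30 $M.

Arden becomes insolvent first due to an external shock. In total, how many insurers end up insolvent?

Round 1 — Arden becomes insolvent (initial).
  Hale: +40 → 40 ≥ 40
  Ivory: +30 → 30 < 120
Round 2 — Hale becomes insolvent.
  Ivory: +70 → 100 < 120
  Norton: +45 → 45 < 50
No further insolvencies.

2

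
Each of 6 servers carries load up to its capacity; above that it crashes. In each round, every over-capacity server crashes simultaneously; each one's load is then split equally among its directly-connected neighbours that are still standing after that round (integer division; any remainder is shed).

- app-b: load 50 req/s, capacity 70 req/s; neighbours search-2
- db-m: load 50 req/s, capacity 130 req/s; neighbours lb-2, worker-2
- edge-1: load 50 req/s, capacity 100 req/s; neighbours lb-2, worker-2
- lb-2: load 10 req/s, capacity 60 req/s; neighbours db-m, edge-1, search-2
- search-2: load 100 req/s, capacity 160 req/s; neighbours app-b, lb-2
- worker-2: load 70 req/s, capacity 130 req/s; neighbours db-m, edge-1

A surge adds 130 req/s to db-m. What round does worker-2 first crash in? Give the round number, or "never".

Round 1 — db-m at 180 > 130. db-m crashes.
  db-m sheds 180 req/s to lb-2, worker-2: 90 each.
    lb-2: 10+90 = 100 > 60
    worker-2: 70+90 = 160 > 130
Round 2 — lb-2, worker-2 crash.
  lb-2 sheds 100 req/s to edge-1, search-2: 50 each.
    edge-1: 50+50 = 100 ≤ 100
    search-2: 100+50 = 150 ≤ 160
  worker-2 sheds 160 req/s to edge-1: 160 each.
    edge-1: 100+160 = 260 > 100
Round 3 — edge-1 crashes.
  edge-1 sheds 260 req/s: no online neighbours, lost.
No further crashes.

2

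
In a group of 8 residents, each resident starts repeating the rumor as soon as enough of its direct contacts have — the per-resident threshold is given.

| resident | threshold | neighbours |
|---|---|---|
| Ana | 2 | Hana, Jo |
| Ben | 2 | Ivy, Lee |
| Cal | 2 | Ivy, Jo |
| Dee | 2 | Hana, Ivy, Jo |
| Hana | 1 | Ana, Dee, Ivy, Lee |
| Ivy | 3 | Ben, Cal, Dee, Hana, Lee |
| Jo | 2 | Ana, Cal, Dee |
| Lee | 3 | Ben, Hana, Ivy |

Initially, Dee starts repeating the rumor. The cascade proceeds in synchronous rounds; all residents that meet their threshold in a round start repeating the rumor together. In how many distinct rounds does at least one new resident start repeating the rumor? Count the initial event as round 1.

2

Round 1 — Dee starts repeating the rumor (initial).
Round 2 — checking thresholds:
  Hana: 1 of 4 neighbours ≥ 1, starts repeating the rumor.
  Ivy: 1 of 5 neighbours < 3, below threshold.
  Jo: 1 of 3 neighbours < 2, below threshold.
Round 3 — no new spreads; cascade stops.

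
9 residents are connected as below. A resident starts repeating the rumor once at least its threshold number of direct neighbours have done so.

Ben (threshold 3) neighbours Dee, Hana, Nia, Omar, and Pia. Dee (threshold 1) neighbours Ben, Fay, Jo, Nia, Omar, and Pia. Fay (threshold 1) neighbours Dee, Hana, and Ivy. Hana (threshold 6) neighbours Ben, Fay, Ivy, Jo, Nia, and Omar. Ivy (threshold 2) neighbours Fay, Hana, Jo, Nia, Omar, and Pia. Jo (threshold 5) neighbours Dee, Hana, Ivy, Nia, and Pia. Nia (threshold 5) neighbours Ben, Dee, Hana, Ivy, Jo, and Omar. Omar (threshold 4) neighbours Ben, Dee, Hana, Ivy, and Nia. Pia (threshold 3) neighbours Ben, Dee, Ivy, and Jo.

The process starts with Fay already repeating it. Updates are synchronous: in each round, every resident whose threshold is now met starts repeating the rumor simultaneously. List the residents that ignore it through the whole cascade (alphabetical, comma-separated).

Round 1 — Fay starts repeating the rumor (initial).
Round 2 — checking thresholds:
  Dee: 1 of 6 neighbours ≥ 1, starts repeating the rumor.
  Hana: 1 of 6 neighbours < 6, not yet.
  Ivy: 1 of 6 neighbours < 2, not yet.
Round 3 — no new spreads; cascade stops.

Ben, Hana, Ivy, Jo, Nia, Omar, Pia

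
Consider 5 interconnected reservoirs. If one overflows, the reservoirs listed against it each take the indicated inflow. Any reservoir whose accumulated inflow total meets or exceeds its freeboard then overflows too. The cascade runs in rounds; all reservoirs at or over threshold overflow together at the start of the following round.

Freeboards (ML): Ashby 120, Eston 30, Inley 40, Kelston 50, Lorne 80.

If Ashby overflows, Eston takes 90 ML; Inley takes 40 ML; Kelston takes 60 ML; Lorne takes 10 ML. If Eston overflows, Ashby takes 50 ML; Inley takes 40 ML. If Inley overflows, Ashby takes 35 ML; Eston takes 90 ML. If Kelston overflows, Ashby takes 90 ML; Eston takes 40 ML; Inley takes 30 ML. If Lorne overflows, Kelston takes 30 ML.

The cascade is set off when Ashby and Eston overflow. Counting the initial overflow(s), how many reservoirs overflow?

4

Round 1 — Ashby, Eston overflow (initial).
  Inley: +40+40 → 80 ≥ 40
  Kelston: +60 → 60 ≥ 50
  Lorne: +10 → 10 < 80
Round 2 — Inley, Kelston overflow.
No further overflows.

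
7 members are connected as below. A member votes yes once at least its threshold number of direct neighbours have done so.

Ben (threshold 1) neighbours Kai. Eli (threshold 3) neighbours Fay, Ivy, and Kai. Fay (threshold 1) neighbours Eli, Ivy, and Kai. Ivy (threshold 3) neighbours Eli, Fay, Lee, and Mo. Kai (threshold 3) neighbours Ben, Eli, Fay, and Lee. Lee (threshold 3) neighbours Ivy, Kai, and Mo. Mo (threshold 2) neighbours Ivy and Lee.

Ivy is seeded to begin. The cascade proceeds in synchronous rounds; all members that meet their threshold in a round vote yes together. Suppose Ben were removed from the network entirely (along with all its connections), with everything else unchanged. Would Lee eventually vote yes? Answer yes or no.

With Ben removed:
Round 1 — Ivy votes yes (initial).
Round 2 — checking thresholds:
  Eli: 1 of 3 neighbours < 3, not yet.
  Fay: 1 of 3 neighbours ≥ 1, votes yes.
  Lee: 1 of 3 neighbours < 3, not yet.
  Mo: 1 of 2 neighbours < 2, not yet.
Round 3 — no new yes votes; cascade stops.

no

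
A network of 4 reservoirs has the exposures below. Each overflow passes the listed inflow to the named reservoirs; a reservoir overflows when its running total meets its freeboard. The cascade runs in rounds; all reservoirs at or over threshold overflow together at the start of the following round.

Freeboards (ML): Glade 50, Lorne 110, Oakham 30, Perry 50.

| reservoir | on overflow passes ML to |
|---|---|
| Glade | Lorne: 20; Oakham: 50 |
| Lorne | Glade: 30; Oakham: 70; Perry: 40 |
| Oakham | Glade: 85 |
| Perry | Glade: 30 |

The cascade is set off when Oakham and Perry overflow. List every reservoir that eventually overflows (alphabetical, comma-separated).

Glade, Oakham, Perry

Round 1 — Oakham, Perry overflow (initial).
  Glade: +85+30 → 115 ≥ 50
Round 2 — Glade overflows.
  Lorne: +20 → 20 < 110
No further overflows.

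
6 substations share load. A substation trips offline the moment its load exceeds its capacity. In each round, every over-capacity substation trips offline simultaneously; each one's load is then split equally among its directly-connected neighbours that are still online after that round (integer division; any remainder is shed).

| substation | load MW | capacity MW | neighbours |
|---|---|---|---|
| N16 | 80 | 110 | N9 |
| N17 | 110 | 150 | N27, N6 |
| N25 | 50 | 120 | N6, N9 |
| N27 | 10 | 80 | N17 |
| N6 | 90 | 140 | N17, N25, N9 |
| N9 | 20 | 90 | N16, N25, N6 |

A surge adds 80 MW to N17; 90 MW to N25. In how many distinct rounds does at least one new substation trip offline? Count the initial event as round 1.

Round 1 — N17 at 190 > 150; N25 at 140 > 120. N17, N25 trip offline.
  N17 sheds 190 MW to N27, N6: 95 each.
    N27: 10+95 = 105 > 80
    N6: 90+95 = 185 > 140
  N25 sheds 140 MW to N6, N9: 70 each.
    N6: 185+70 = 255 > 140
    N9: 20+70 = 90 ≤ 90
Round 2 — N27, N6 trip offline.
  N27 sheds 105 MW: no online neighbours, lost.
  N6 sheds 255 MW to N9: 255 each.
    N9: 90+255 = 345 > 90
Round 3 — N9 trips offline.
  N9 sheds 345 MW to N16: 345 each.
    N16: 80+345 = 425 > 110
Round 4 — N16 trips offline.
  N16 sheds 425 MW: no online neighbours, lost.
No further trips.

4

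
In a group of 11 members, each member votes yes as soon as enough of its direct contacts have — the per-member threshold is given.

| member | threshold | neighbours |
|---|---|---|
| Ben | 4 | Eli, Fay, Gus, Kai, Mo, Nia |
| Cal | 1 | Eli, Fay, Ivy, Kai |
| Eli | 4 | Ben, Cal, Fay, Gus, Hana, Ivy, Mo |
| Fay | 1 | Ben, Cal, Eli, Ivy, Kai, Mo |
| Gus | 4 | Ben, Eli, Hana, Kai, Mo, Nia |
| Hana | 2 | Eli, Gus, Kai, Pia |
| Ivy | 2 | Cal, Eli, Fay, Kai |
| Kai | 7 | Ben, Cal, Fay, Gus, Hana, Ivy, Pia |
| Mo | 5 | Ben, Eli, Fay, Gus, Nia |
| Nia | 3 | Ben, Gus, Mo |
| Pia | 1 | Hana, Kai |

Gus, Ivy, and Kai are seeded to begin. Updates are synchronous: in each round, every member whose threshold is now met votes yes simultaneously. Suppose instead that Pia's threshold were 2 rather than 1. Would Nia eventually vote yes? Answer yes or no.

With Pia's threshold at 2:
Round 1 — Gus, Ivy, Kai vote yes (initial).
Round 2 — checking thresholds:
  Ben: 2 of 6 neighbours < 4, not yet.
  Cal: 2 of 4 neighbours ≥ 1, votes yes.
  Eli: 2 of 7 neighbours < 4, not yet.
  Fay: 2 of 6 neighbours ≥ 1, votes yes.
  Hana: 2 of 4 neighbours ≥ 2, votes yes.
  Mo: 1 of 5 neighbours < 5, not yet.
  Nia: 1 of 3 neighbours < 3, not yet.
  Pia: 1 of 2 neighbours < 2, not yet.
Round 3 — checking thresholds:
  Ben: 3 of 6 neighbours < 4, not yet.
  Eli: 5 of 7 neighbours ≥ 4, votes yes.
  Mo: 2 of 5 neighbours < 5, not yet.
  Nia: 1 of 3 neighbours < 3, not yet.
  Pia: 2 of 2 neighbours ≥ 2, votes yes.
Round 4 — checking thresholds:
  Ben: 4 of 6 neighbours ≥ 4, votes yes.
  Mo: 3 of 5 neighbours < 5, not yet.
  Nia: 1 of 3 neighbours < 3, not yet.
Round 5 — no new yes votes; cascade stops.

no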